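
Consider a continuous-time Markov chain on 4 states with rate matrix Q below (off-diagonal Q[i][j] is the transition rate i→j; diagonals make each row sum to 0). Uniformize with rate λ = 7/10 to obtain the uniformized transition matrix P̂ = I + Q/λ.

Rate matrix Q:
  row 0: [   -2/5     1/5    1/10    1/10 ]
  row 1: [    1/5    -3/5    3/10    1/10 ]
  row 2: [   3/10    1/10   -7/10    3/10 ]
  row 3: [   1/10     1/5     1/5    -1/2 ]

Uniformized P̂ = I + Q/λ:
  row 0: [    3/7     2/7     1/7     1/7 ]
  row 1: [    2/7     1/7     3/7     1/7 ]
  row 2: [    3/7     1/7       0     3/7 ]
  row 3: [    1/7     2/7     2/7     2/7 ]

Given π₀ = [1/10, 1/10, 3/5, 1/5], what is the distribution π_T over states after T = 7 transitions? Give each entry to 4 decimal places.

π = [0.3289, 0.2237, 0.2105, 0.2368]

t=0: π = [0.1000, 0.1000, 0.6000, 0.2000]
t=1: π = [0.3571, 0.1857, 0.1143, 0.3429]
t=2: π = [0.3041, 0.2429, 0.2286, 0.2245]
t=3: π = [0.3297, 0.2184, 0.2117, 0.2402]
t=4: π = [0.3287, 0.2243, 0.2093, 0.2377]
t=5: π = [0.3286, 0.2238, 0.2110, 0.2366]
t=6: π = [0.3290, 0.2236, 0.2105, 0.2369]
t=7: π = [0.3289, 0.2237, 0.2105, 0.2368]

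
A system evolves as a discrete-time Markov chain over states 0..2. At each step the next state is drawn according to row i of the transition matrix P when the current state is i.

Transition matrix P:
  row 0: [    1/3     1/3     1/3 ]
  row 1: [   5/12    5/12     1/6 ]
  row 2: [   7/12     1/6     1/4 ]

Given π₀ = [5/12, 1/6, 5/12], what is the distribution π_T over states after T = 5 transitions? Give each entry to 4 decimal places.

t=0: π = [0.4167, 0.1667, 0.4167]
t=1: π = [0.4514, 0.2778, 0.2708]
t=2: π = [0.4242, 0.3113, 0.2645]
t=3: π = [0.4254, 0.3152, 0.2594]
t=4: π = [0.4245, 0.3164, 0.2592]
t=5: π = [0.4245, 0.3165, 0.2590]

π = [0.4245, 0.3165, 0.2590]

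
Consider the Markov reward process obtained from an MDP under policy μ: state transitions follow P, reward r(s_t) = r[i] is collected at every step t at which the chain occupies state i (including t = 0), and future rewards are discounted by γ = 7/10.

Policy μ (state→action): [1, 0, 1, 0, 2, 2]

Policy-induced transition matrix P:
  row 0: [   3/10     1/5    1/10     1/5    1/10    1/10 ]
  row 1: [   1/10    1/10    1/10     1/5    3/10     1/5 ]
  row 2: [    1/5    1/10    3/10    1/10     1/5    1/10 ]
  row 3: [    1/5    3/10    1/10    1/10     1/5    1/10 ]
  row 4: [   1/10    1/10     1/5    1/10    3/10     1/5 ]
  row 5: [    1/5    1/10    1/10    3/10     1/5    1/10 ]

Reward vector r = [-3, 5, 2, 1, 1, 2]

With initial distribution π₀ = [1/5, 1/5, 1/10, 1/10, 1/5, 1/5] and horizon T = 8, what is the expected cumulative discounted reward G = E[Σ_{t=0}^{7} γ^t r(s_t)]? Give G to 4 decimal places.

G = 3.7679

t=0: π = [0.2000, 0.2000, 0.1000, 0.1000, 0.2000, 0.2000], E[r] = 1.3000, γ^t·E[r] = 1.300000, running G = 1.300000
t=1: π = [0.1800, 0.1400, 0.1400, 0.1800, 0.2200, 0.1400], E[r] = 1.1200, γ^t·E[r] = 0.784000, running G = 2.084000
t=2: π = [0.1820, 0.1540, 0.1500, 0.1600, 0.2180, 0.1360], E[r] = 1.1740, γ^t·E[r] = 0.575260, running G = 2.659260
t=3: π = [0.1810, 0.1502, 0.1518, 0.1608, 0.2190, 0.1372], E[r] = 1.1658, γ^t·E[r] = 0.399869, running G = 3.059129
t=4: π = [0.1812, 0.1503, 0.1523, 0.1606, 0.2188, 0.1369], E[r] = 1.1655, γ^t·E[r] = 0.279837, running G = 3.338966
t=5: π = [0.1812, 0.1502, 0.1523, 0.1605, 0.2188, 0.1369], E[r] = 1.1653, γ^t·E[r] = 0.195856, running G = 3.534822
t=6: π = [0.1812, 0.1502, 0.1523, 0.1605, 0.2188, 0.1369], E[r] = 1.1653, γ^t·E[r] = 0.137094, running G = 3.671915
t=7: π = [0.1812, 0.1502, 0.1523, 0.1605, 0.2188, 0.1369], E[r] = 1.1653, γ^t·E[r] = 0.095965, running G = 3.767881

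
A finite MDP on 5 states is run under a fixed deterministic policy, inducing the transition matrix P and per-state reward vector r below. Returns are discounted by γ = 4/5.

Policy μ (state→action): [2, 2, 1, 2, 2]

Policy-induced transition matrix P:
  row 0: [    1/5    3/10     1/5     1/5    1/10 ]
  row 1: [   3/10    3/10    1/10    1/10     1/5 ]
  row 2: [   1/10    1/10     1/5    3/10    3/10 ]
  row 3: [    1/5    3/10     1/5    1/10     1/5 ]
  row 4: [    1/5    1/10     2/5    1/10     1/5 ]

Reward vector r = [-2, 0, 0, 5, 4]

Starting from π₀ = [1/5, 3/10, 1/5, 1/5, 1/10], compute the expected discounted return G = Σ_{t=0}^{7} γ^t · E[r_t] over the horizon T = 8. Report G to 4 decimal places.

t=0: π = [0.2000, 0.3000, 0.2000, 0.2000, 0.1000], E[r] = 1.0000, γ^t·E[r] = 1.000000, running G = 1.000000
t=1: π = [0.2100, 0.2400, 0.1900, 0.1600, 0.2000], E[r] = 1.1800, γ^t·E[r] = 0.944000, running G = 1.944000
t=2: π = [0.2050, 0.2220, 0.2160, 0.1590, 0.1980], E[r] = 1.1770, γ^t·E[r] = 0.753280, running G = 2.697280
t=3: π = [0.2006, 0.2172, 0.2174, 0.1637, 0.2011], E[r] = 1.2217, γ^t·E[r] = 0.625510, running G = 3.322790
t=4: π = [0.2000, 0.2163, 0.2185, 0.1635, 0.2017], E[r] = 1.2245, γ^t·E[r] = 0.501539, running G = 3.824329
t=5: π = [0.1998, 0.2160, 0.2187, 0.1637, 0.2019], E[r] = 1.2263, γ^t·E[r] = 0.401846, running G = 4.226176
t=6: π = [0.1997, 0.2159, 0.2188, 0.1637, 0.2019], E[r] = 1.2267, γ^t·E[r] = 0.321576, running G = 4.547752
t=7: π = [0.1997, 0.2159, 0.2188, 0.1637, 0.2019], E[r] = 1.2268, γ^t·E[r] = 0.257286, running G = 4.805037

G = 4.8050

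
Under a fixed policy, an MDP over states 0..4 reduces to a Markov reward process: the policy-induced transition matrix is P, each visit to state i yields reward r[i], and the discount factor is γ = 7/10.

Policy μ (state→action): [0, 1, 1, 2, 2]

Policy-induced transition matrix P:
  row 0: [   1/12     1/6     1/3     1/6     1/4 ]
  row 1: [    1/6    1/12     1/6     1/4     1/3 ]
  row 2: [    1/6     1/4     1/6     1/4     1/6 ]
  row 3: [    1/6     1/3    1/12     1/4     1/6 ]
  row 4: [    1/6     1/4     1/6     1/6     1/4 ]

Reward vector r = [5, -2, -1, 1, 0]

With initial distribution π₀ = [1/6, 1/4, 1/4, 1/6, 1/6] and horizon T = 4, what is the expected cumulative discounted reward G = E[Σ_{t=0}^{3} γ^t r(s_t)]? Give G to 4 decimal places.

t=0: π = [0.1667, 0.2500, 0.2500, 0.1667, 0.1667], E[r] = 0.2500, γ^t·E[r] = 0.250000, running G = 0.250000
t=1: π = [0.1528, 0.2083, 0.1806, 0.2222, 0.2361], E[r] = 0.3889, γ^t·E[r] = 0.272222, running G = 0.522222
t=2: π = [0.1539, 0.2211, 0.1736, 0.2176, 0.2338], E[r] = 0.3715, γ^t·E[r] = 0.182049, running G = 0.704271
t=3: π = [0.1538, 0.2185, 0.1742, 0.2177, 0.2358], E[r] = 0.3758, γ^t·E[r] = 0.128890, running G = 0.833160

G = 0.8332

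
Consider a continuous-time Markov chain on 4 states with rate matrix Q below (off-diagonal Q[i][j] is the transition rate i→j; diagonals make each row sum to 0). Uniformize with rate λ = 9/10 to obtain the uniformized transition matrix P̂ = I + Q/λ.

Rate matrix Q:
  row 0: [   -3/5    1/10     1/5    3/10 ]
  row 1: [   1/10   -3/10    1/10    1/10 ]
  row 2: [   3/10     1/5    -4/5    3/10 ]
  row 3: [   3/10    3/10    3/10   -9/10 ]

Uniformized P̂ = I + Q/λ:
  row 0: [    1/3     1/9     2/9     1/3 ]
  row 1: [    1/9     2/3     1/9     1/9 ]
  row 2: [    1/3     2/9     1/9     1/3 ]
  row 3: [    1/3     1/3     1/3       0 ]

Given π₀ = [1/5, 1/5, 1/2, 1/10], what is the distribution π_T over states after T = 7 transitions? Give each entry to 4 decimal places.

t=0: π = [0.2000, 0.2000, 0.5000, 0.1000]
t=1: π = [0.2889, 0.3000, 0.1556, 0.2556]
t=2: π = [0.2667, 0.3519, 0.2000, 0.1815]
t=3: π = [0.2551, 0.3691, 0.1811, 0.1947]
t=4: π = [0.2513, 0.3796, 0.1827, 0.1864]
t=5: π = [0.2490, 0.3837, 0.1805, 0.1868]
t=6: π = [0.2481, 0.3859, 0.1803, 0.1858]
t=7: π = [0.2476, 0.3868, 0.1800, 0.1857]

π = [0.2476, 0.3868, 0.1800, 0.1857]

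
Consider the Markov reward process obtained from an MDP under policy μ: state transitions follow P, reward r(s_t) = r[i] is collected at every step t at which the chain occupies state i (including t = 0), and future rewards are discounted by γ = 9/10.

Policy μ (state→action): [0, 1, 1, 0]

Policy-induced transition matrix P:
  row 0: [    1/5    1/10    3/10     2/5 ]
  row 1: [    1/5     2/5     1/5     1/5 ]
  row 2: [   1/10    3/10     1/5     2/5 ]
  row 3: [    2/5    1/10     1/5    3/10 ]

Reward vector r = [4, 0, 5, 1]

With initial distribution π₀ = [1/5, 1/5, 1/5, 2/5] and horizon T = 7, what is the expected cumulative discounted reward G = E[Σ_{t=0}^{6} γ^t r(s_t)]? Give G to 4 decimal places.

t=0: π = [0.2000, 0.2000, 0.2000, 0.4000], E[r] = 2.2000, γ^t·E[r] = 2.200000, running G = 2.200000
t=1: π = [0.2600, 0.2000, 0.2200, 0.3200], E[r] = 2.4600, γ^t·E[r] = 2.214000, running G = 4.414000
t=2: π = [0.2420, 0.2040, 0.2260, 0.3280], E[r] = 2.4260, γ^t·E[r] = 1.965060, running G = 6.379060
t=3: π = [0.2430, 0.2064, 0.2242, 0.3264], E[r] = 2.4194, γ^t·E[r] = 1.763743, running G = 8.142803
t=4: π = [0.2429, 0.2068, 0.2243, 0.3261], E[r] = 2.4190, γ^t·E[r] = 1.587119, running G = 9.729922
t=5: π = [0.2428, 0.2069, 0.2243, 0.3260], E[r] = 2.4186, γ^t·E[r] = 1.428167, running G = 11.158089
t=6: π = [0.2428, 0.2069, 0.2243, 0.3260], E[r] = 2.4185, γ^t·E[r] = 1.285305, running G = 12.443394

G = 12.4434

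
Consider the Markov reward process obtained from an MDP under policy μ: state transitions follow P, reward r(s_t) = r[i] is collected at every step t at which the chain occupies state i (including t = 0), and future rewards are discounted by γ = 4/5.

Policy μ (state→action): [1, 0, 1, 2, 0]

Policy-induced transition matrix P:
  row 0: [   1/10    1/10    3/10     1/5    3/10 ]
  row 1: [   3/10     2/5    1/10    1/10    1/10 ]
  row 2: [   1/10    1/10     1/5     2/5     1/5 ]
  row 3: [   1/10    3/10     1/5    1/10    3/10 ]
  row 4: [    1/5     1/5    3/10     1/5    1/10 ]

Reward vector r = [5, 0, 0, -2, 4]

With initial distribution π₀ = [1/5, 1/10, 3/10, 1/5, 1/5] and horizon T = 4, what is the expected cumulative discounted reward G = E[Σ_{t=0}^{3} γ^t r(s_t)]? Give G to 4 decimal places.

t=0: π = [0.2000, 0.1000, 0.3000, 0.2000, 0.2000], E[r] = 1.4000, γ^t·E[r] = 1.400000, running G = 1.400000
t=1: π = [0.1400, 0.1900, 0.2300, 0.2300, 0.2100], E[r] = 1.0800, γ^t·E[r] = 0.864000, running G = 2.264000
t=2: π = [0.1590, 0.2240, 0.2160, 0.2040, 0.1970], E[r] = 1.1750, γ^t·E[r] = 0.752000, running G = 3.016000
t=3: π = [0.1645, 0.2277, 0.2132, 0.2004, 0.1942], E[r] = 1.1985, γ^t·E[r] = 0.613632, running G = 3.629632

G = 3.6296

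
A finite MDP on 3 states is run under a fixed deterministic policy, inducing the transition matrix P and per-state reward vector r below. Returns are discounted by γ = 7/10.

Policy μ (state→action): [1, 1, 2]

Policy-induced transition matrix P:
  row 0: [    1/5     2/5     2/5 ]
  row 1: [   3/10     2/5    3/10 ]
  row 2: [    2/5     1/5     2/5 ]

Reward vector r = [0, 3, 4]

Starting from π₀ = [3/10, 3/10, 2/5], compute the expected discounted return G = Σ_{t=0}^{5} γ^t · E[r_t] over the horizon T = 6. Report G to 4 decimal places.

G = 7.2480

t=0: π = [0.3000, 0.3000, 0.4000], E[r] = 2.5000, γ^t·E[r] = 2.500000, running G = 2.500000
t=1: π = [0.3100, 0.3200, 0.3700], E[r] = 2.4400, γ^t·E[r] = 1.708000, running G = 4.208000
t=2: π = [0.3060, 0.3260, 0.3680], E[r] = 2.4500, γ^t·E[r] = 1.200500, running G = 5.408500
t=3: π = [0.3062, 0.3264, 0.3674], E[r] = 2.4488, γ^t·E[r] = 0.839938, running G = 6.248438
t=4: π = [0.3061, 0.3265, 0.3674], E[r] = 2.4490, γ^t·E[r] = 0.588005, running G = 6.836443
t=5: π = [0.3061, 0.3265, 0.3673], E[r] = 2.4490, γ^t·E[r] = 0.411599, running G = 7.248043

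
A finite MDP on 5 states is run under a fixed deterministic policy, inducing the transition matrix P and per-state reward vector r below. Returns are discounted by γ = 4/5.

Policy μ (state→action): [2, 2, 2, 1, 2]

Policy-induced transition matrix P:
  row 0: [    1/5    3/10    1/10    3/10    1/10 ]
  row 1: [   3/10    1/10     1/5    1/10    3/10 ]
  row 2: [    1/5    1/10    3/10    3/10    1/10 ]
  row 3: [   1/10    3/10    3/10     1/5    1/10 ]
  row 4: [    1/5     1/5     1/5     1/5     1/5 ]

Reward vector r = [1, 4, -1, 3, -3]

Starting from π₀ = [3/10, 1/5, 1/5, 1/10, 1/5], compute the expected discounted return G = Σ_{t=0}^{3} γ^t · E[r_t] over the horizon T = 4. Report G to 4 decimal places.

G = 2.5415

t=0: π = [0.3000, 0.2000, 0.2000, 0.1000, 0.2000], E[r] = 0.6000, γ^t·E[r] = 0.600000, running G = 0.600000
t=1: π = [0.2100, 0.2000, 0.2000, 0.2300, 0.1600], E[r] = 1.0200, γ^t·E[r] = 0.816000, running G = 1.416000
t=2: π = [0.1970, 0.2040, 0.2220, 0.2210, 0.1560], E[r] = 0.9860, γ^t·E[r] = 0.631040, running G = 2.047040
t=3: π = [0.1983, 0.1992, 0.2246, 0.2215, 0.1564], E[r] = 0.9658, γ^t·E[r] = 0.494490, running G = 2.541530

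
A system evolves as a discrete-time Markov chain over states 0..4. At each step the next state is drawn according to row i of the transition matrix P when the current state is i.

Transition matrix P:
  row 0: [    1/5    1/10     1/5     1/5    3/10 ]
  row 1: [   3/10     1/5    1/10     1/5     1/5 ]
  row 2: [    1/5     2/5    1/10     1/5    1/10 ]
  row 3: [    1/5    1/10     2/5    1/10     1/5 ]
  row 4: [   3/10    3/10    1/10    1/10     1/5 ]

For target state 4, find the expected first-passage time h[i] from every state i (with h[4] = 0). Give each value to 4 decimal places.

First-step conditioning: h[4] = 0; for i ≠ 4, h[i] = 1 + Σ_k P[i][k]·h[k].
  h[0] = 1 + 1/5·h[0] + 1/10·h[1] + 1/5·h[2] + 1/5·h[3]
  h[1] = 1 + 3/10·h[0] + 1/5·h[1] + 1/10·h[2] + 1/5·h[3]
  h[2] = 1 + 1/5·h[0] + 2/5·h[1] + 1/10·h[2] + 1/5·h[3]
  h[3] = 1 + 1/5·h[0] + 1/10·h[1] + 2/5·h[2] + 1/10·h[3]
Solving the 4×4 linear system over states ≠ 4 gives exactly h = [3740/839, 4070/839, 4510/839, 4220/839, 0] (h[4] = 0 is the target).

h = [4.4577, 4.8510, 5.3754, 5.0298, 0.0000]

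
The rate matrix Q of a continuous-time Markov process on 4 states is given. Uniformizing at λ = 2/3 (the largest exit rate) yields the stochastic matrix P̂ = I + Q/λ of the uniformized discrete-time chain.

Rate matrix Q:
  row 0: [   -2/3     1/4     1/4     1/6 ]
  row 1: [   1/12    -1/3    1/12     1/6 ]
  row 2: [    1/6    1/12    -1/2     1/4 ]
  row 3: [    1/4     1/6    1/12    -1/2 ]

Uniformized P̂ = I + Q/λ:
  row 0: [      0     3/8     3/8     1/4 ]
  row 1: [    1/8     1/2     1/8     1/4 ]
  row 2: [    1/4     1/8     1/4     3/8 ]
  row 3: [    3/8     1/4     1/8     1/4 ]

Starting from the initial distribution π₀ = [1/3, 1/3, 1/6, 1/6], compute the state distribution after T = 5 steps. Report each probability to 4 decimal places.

t=0: π = [0.3333, 0.3333, 0.1667, 0.1667]
t=1: π = [0.1458, 0.3542, 0.2292, 0.2708]
t=2: π = [0.2031, 0.3281, 0.1901, 0.2786]
t=3: π = [0.1930, 0.3337, 0.1995, 0.2738]
t=4: π = [0.1943, 0.3326, 0.1982, 0.2749]
t=5: π = [0.1942, 0.3327, 0.1983, 0.2748]

π = [0.1942, 0.3327, 0.1983, 0.2748]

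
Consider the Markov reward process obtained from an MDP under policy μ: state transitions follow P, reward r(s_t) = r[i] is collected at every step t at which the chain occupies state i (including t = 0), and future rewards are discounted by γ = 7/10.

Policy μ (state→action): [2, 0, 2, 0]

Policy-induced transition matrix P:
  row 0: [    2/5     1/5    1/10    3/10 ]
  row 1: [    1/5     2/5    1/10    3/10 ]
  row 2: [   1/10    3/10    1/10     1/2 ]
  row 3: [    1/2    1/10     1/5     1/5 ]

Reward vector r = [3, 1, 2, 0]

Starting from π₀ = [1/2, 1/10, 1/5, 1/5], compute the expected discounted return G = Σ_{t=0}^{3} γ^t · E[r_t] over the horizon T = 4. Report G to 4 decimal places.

G = 4.3145

t=0: π = [0.5000, 0.1000, 0.2000, 0.2000], E[r] = 2.0000, γ^t·E[r] = 2.000000, running G = 2.000000
t=1: π = [0.3400, 0.2200, 0.1200, 0.3200], E[r] = 1.4800, γ^t·E[r] = 1.036000, running G = 3.036000
t=2: π = [0.3520, 0.2240, 0.1320, 0.2920], E[r] = 1.5440, γ^t·E[r] = 0.756560, running G = 3.792560
t=3: π = [0.3448, 0.2288, 0.1292, 0.2972], E[r] = 1.5216, γ^t·E[r] = 0.521909, running G = 4.314469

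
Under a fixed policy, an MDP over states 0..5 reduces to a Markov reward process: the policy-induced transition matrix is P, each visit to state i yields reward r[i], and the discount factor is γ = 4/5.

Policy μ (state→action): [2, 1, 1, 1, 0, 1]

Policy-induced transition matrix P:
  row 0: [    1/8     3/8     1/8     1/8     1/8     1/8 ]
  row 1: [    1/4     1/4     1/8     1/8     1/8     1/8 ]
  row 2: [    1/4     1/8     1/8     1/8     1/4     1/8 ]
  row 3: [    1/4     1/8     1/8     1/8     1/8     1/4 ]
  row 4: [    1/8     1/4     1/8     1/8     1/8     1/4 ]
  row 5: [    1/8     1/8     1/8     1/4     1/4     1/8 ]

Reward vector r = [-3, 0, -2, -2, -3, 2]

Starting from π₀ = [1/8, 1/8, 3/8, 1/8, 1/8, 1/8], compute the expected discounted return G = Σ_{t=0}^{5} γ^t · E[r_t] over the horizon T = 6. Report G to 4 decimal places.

t=0: π = [0.1250, 0.1250, 0.3750, 0.1250, 0.1250, 0.1250], E[r] = -1.5000, γ^t·E[r] = -1.500000, running G = -1.500000
t=1: π = [0.2031, 0.1875, 0.1250, 0.1406, 0.1875, 0.1563], E[r] = -1.3906, γ^t·E[r] = -1.112500, running G = -2.612500
t=2: π = [0.1816, 0.2227, 0.1250, 0.1445, 0.1602, 0.1660], E[r] = -1.2324, γ^t·E[r] = -0.788750, running G = -3.401250
t=3: π = [0.1865, 0.2183, 0.1250, 0.1458, 0.1614, 0.1631], E[r] = -1.2590, γ^t·E[r] = -0.644625, running G = -4.045875
t=4: π = [0.1861, 0.2191, 0.1250, 0.1454, 0.1610, 0.1634], E[r] = -1.2554, γ^t·E[r] = -0.514213, running G = -4.560088
t=5: π = [0.1862, 0.2190, 0.1250, 0.1454, 0.1610, 0.1633], E[r] = -1.2559, γ^t·E[r] = -0.411549, running G = -4.971636

G = -4.9716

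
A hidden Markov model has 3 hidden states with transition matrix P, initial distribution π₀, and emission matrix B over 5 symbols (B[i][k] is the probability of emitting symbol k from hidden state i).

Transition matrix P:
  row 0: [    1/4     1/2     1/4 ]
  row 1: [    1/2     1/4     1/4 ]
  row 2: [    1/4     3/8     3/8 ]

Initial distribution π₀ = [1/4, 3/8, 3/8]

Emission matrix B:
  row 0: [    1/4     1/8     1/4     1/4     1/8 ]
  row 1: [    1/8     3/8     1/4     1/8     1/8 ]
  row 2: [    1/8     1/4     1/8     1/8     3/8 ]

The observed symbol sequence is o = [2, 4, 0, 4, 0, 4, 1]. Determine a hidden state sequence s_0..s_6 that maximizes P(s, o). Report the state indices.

path = [1, 2, 0, 1, 0, 2, 1]

t=0: δ = [6.250e-02, 9.375e-02, 4.688e-02]  (obs o_0=2)
t=1: δ = [5.859e-03, 3.906e-03, 8.789e-03]  ψ = [1, 0, 1]  (obs o_1=4)
t=2: δ = [5.493e-04, 4.120e-04, 4.120e-04]  ψ = [2, 2, 2]  (obs o_2=0)
t=3: δ = [2.575e-05, 3.433e-05, 5.794e-05]  ψ = [1, 0, 2]  (obs o_3=4)
t=4: δ = [4.292e-06, 2.716e-06, 2.716e-06]  ψ = [1, 2, 2]  (obs o_4=0)
t=5: δ = [1.697e-07, 2.682e-07, 4.023e-07]  ψ = [1, 0, 0]  (obs o_5=4)
t=6: δ = [1.676e-08, 5.658e-08, 3.772e-08]  ψ = [1, 2, 2]  (obs o_6=1)
backtrack: best end state = 1; path = [1, 2, 0, 1, 0, 2, 1]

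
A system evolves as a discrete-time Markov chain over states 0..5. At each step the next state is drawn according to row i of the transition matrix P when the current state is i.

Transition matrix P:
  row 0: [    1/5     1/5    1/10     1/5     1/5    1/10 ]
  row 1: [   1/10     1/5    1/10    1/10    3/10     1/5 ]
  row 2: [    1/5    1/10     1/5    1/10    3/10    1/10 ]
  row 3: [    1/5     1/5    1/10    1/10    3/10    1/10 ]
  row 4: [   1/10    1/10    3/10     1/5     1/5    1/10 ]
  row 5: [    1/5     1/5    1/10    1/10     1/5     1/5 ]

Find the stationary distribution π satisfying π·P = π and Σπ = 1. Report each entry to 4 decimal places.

Balance equations π_j = Σ_i π_i·P[i][j]:
  π_0 = 1/5·π_0 + 1/10·π_1 + 1/5·π_2 + 1/5·π_3 + 1/10·π_4 + 1/5·π_5
  π_1 = 1/5·π_0 + 1/5·π_1 + 1/10·π_2 + 1/5·π_3 + 1/10·π_4 + 1/5·π_5
  π_2 = 1/10·π_0 + 1/10·π_1 + 1/5·π_2 + 1/10·π_3 + 3/10·π_4 + 1/10·π_5
  π_3 = 1/5·π_0 + 1/10·π_1 + 1/10·π_2 + 1/10·π_3 + 1/5·π_4 + 1/10·π_5
  π_4 = 1/5·π_0 + 3/10·π_1 + 3/10·π_2 + 3/10·π_3 + 1/5·π_4 + 1/5·π_5
  normalize: π_0 + π_1 + π_2 + π_3 + π_4 + π_5 = 1
Solving the linear system gives exactly π = [14078/88279, 14015/88279, 14645/88279, 12412/88279, 21763/88279, 11366/88279].

π = [0.1595, 0.1588, 0.1659, 0.1406, 0.2465, 0.1288]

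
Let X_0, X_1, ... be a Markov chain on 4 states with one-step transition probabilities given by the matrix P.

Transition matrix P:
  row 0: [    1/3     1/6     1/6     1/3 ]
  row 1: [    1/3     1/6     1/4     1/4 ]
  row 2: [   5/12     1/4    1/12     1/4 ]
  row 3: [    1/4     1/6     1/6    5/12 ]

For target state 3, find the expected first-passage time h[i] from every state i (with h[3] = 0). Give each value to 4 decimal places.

First-step conditioning: h[3] = 0; for i ≠ 3, h[i] = 1 + Σ_k P[i][k]·h[k].
  h[0] = 1 + 1/3·h[0] + 1/6·h[1] + 1/6·h[2]
  h[1] = 1 + 1/3·h[0] + 1/6·h[1] + 1/4·h[2]
  h[2] = 1 + 5/12·h[0] + 1/4·h[1] + 1/12·h[2]
Solving the 3×3 linear system over states ≠ 3 gives exactly h = [930/283, 1014/283, 1008/283, 0] (h[3] = 0 is the target).

h = [3.2862, 3.5830, 3.5618, 0.0000]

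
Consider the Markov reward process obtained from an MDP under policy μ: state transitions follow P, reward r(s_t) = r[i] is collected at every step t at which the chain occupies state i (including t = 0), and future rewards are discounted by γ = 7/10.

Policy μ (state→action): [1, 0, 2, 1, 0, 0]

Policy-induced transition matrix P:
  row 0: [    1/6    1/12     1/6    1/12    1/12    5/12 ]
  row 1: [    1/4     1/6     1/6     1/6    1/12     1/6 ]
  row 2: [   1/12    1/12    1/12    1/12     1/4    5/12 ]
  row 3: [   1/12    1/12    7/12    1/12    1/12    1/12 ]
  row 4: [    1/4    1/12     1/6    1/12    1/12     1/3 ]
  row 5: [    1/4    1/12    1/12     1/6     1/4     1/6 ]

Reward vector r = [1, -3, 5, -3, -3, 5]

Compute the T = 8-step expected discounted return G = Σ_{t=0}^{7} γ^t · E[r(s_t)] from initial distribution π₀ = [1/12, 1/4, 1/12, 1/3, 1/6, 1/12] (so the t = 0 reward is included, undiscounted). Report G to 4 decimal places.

t=0: π = [0.0833, 0.2500, 0.0833, 0.3333, 0.1667, 0.0833], E[r] = -1.3333, γ^t·E[r] = -1.333333, running G = -1.333333
t=1: π = [0.1736, 0.1042, 0.2917, 0.1111, 0.1111, 0.2083], E[r] = 1.6944, γ^t·E[r] = 1.186111, running G = -0.147222
t=2: π = [0.1684, 0.0920, 0.1713, 0.1094, 0.1667, 0.2922], E[r] = 1.3819, γ^t·E[r] = 0.677153, running G = 0.529931
t=3: π = [0.1892, 0.0910, 0.1736, 0.1154, 0.1606, 0.2703], E[r] = 1.3077, γ^t·E[r] = 0.448533, running G = 0.978464
t=4: π = [0.1861, 0.0909, 0.1777, 0.1134, 0.1573, 0.2745], E[r] = 1.3624, γ^t·E[r] = 0.327108, running G = 1.305572
t=5: π = [0.1860, 0.0909, 0.1762, 0.1138, 0.1587, 0.2744], E[r] = 1.3489, γ^t·E[r] = 0.226709, running G = 1.532280
t=6: π = [0.1862, 0.0909, 0.1765, 0.1138, 0.1584, 0.2742], E[r] = 1.3504, γ^t·E[r] = 0.158869, running G = 1.691150
t=7: π = [0.1861, 0.0909, 0.1765, 0.1138, 0.1585, 0.2743], E[r] = 1.3506, γ^t·E[r] = 0.111230, running G = 1.802380

G = 1.8024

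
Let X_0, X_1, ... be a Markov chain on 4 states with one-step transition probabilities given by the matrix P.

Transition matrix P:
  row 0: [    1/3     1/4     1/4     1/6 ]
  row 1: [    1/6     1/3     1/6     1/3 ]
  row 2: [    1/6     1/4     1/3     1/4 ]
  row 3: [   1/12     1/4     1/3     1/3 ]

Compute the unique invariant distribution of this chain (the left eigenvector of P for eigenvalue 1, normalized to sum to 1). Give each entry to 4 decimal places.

Balance equations π_j = Σ_i π_i·P[i][j]:
  π_0 = 1/3·π_0 + 1/6·π_1 + 1/6·π_2 + 1/12·π_3
  π_1 = 1/4·π_0 + 1/3·π_1 + 1/4·π_2 + 1/4·π_3
  π_2 = 1/4·π_0 + 1/6·π_1 + 1/3·π_2 + 1/3·π_3
  normalize: π_0 + π_1 + π_2 + π_3 = 1
Solving the linear system gives exactly π = [206/1199, 3/11, 328/1199, 338/1199].

π = [0.1718, 0.2727, 0.2736, 0.2819]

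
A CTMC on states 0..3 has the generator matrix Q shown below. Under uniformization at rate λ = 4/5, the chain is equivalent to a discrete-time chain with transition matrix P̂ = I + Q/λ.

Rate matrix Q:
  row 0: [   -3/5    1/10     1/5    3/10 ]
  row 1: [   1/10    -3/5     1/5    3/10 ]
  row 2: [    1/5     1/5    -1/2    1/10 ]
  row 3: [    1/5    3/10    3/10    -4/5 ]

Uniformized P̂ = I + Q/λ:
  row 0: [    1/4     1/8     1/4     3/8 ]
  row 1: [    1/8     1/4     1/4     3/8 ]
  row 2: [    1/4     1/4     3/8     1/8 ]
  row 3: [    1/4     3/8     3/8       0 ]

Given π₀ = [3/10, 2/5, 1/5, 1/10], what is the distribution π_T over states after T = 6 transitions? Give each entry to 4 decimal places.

π = [0.2188, 0.2496, 0.3165, 0.2150]

t=0: π = [0.3000, 0.4000, 0.2000, 0.1000]
t=1: π = [0.2000, 0.2250, 0.2875, 0.2875]
t=2: π = [0.2219, 0.2609, 0.3219, 0.1953]
t=3: π = [0.2174, 0.2467, 0.3146, 0.2213]
t=4: π = [0.2192, 0.2505, 0.3170, 0.2134]
t=5: π = [0.2187, 0.2493, 0.3163, 0.2157]
t=6: π = [0.2188, 0.2496, 0.3165, 0.2150]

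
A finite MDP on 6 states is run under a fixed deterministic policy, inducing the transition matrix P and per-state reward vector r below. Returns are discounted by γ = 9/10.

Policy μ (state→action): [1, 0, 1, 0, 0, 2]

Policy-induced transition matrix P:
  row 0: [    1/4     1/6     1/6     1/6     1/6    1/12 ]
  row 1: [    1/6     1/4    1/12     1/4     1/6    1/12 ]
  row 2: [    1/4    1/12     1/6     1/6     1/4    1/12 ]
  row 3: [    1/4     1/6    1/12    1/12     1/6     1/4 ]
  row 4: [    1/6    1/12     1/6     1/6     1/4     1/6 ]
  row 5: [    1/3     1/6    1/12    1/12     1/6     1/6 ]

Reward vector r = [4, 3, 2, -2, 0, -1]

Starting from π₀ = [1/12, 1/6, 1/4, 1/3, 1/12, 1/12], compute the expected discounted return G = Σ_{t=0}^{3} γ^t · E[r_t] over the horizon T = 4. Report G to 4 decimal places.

t=0: π = [0.0833, 0.1667, 0.2500, 0.3333, 0.0833, 0.0833], E[r] = 0.5833, γ^t·E[r] = 0.583333, running G = 0.583333
t=1: π = [0.2361, 0.1528, 0.1181, 0.1458, 0.1944, 0.1528], E[r] = 1.1944, γ^t·E[r] = 1.075000, running G = 1.658333
t=2: π = [0.2338, 0.1534, 0.1291, 0.1545, 0.1927, 0.1366], E[r] = 1.2078, γ^t·E[r] = 0.978281, running G = 2.636615
t=3: π = [0.2325, 0.1526, 0.1296, 0.1552, 0.1935, 0.1365], E[r] = 1.2004, γ^t·E[r] = 0.875109, running G = 3.511724

G = 3.5117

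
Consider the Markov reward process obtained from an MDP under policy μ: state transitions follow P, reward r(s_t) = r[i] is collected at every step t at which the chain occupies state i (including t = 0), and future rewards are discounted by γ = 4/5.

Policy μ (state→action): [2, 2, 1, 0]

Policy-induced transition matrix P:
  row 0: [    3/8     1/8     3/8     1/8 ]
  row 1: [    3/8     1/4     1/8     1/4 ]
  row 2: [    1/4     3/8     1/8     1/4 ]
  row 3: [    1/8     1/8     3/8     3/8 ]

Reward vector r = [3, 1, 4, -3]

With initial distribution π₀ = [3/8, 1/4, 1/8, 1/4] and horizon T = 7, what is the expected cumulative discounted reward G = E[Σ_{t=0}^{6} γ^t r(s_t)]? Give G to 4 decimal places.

t=0: π = [0.3750, 0.2500, 0.1250, 0.2500], E[r] = 1.1250, γ^t·E[r] = 1.125000, running G = 1.125000
t=1: π = [0.2969, 0.1875, 0.2813, 0.2344], E[r] = 1.5000, γ^t·E[r] = 1.200000, running G = 2.325000
t=2: π = [0.2813, 0.2188, 0.2578, 0.2422], E[r] = 1.3672, γ^t·E[r] = 0.875000, running G = 3.200000
t=3: π = [0.2822, 0.2168, 0.2559, 0.2451], E[r] = 1.3516, γ^t·E[r] = 0.692000, running G = 3.892000
t=4: π = [0.2817, 0.2161, 0.2568, 0.2454], E[r] = 1.3525, γ^t·E[r] = 0.554000, running G = 4.446000
t=5: π = [0.2816, 0.2162, 0.2568, 0.2455], E[r] = 1.3516, γ^t·E[r] = 0.442900, running G = 4.888900
t=6: π = [0.2815, 0.2162, 0.2568, 0.2455], E[r] = 1.3514, γ^t·E[r] = 0.354258, running G = 5.243158

G = 5.2432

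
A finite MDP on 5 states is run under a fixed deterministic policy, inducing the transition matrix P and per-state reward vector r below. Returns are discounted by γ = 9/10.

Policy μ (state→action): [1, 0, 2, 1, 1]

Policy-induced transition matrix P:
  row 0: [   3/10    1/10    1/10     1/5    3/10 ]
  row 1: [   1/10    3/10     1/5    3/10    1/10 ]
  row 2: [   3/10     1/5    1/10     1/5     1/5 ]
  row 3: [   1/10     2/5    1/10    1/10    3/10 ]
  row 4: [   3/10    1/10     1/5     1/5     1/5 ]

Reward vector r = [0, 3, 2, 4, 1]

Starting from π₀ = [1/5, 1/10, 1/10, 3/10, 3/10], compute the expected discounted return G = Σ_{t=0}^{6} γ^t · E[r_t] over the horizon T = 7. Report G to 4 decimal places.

G = 10.2340

t=0: π = [0.2000, 0.1000, 0.1000, 0.3000, 0.3000], E[r] = 2.0000, γ^t·E[r] = 2.000000, running G = 2.000000
t=1: π = [0.2200, 0.2200, 0.1400, 0.1800, 0.2400], E[r] = 1.9000, γ^t·E[r] = 1.710000, running G = 3.710000
t=2: π = [0.2200, 0.2120, 0.1460, 0.2040, 0.2180], E[r] = 1.9620, γ^t·E[r] = 1.589220, running G = 5.299220
t=3: π = [0.2168, 0.2182, 0.1430, 0.2008, 0.2212], E[r] = 1.9650, γ^t·E[r] = 1.432485, running G = 6.731705
t=4: π = [0.2162, 0.2182, 0.1439, 0.2017, 0.2199], E[r] = 1.9693, γ^t·E[r] = 1.292071, running G = 8.023776
t=5: π = [0.2160, 0.2186, 0.1438, 0.2016, 0.2200], E[r] = 1.9698, γ^t·E[r] = 1.163166, running G = 9.186942
t=6: π = [0.2160, 0.2186, 0.1439, 0.2017, 0.2199], E[r] = 1.9701, γ^t·E[r] = 1.047010, running G = 10.233952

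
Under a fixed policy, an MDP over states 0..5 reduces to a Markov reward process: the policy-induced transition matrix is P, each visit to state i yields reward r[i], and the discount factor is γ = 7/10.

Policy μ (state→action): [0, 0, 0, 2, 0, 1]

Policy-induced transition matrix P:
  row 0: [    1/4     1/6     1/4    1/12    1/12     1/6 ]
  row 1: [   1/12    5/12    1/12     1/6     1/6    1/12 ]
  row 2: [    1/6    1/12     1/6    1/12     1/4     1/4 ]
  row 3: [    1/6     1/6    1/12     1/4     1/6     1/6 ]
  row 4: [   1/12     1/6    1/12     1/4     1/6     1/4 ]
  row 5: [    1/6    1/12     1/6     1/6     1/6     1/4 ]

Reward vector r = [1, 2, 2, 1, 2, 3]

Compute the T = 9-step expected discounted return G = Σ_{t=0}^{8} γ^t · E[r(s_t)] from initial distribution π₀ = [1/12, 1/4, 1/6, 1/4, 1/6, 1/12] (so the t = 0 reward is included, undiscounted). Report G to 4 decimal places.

G = 5.8553

t=0: π = [0.0833, 0.2500, 0.1667, 0.2500, 0.1667, 0.0833], E[r] = 1.7500, γ^t·E[r] = 1.750000, running G = 1.750000
t=1: π = [0.1389, 0.2083, 0.1181, 0.1806, 0.1736, 0.1806], E[r] = 1.8611, γ^t·E[r] = 1.302778, running G = 3.052778
t=2: π = [0.1464, 0.1939, 0.1314, 0.1748, 0.1649, 0.1887], E[r] = 1.8675, γ^t·E[r] = 0.915064, running G = 3.967841
t=3: π = [0.1490, 0.1885, 0.1344, 0.1718, 0.1654, 0.1909], E[r] = 1.8701, γ^t·E[r] = 0.641454, running G = 4.609296
t=4: π = [0.1496, 0.1867, 0.1353, 0.1712, 0.1655, 0.1919], E[r] = 1.8711, γ^t·E[r] = 0.449253, running G = 5.058549
t=5: π = [0.1498, 0.1861, 0.1355, 0.1710, 0.1655, 0.1922], E[r] = 1.8714, γ^t·E[r] = 0.314525, running G = 5.373074
t=6: π = [0.1499, 0.1859, 0.1356, 0.1709, 0.1655, 0.1923], E[r] = 1.8715, γ^t·E[r] = 0.220177, running G = 5.593251
t=7: π = [0.1499, 0.1858, 0.1356, 0.1709, 0.1655, 0.1923], E[r] = 1.8715, γ^t·E[r] = 0.154126, running G = 5.747377
t=8: π = [0.1499, 0.1858, 0.1356, 0.1709, 0.1655, 0.1923], E[r] = 1.8715, γ^t·E[r] = 0.107889, running G = 5.855266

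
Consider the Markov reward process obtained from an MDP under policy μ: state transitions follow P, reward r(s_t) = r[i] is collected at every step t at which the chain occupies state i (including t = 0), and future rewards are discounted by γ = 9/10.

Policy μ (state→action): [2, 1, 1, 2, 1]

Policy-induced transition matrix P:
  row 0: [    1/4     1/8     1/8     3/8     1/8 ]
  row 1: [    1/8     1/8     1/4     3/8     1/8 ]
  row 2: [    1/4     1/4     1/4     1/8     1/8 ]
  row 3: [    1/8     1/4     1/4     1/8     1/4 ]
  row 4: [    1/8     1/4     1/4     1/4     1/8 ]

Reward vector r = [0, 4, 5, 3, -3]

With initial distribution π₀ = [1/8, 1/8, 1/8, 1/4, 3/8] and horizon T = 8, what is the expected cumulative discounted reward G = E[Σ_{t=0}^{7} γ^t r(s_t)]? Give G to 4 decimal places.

G = 11.1771

t=0: π = [0.1250, 0.1250, 0.1250, 0.2500, 0.3750], E[r] = 0.7500, γ^t·E[r] = 0.750000, running G = 0.750000
t=1: π = [0.1563, 0.2188, 0.2344, 0.2344, 0.1563], E[r] = 2.2813, γ^t·E[r] = 2.053125, running G = 2.803125
t=2: π = [0.1738, 0.2031, 0.2305, 0.2383, 0.1543], E[r] = 2.2168, γ^t·E[r] = 1.795605, running G = 4.598730
t=3: π = [0.1755, 0.2029, 0.2283, 0.2385, 0.1548], E[r] = 2.2041, γ^t·E[r] = 1.606790, running G = 6.205521
t=4: π = [0.1755, 0.2027, 0.2281, 0.2390, 0.1548], E[r] = 2.2035, γ^t·E[r] = 1.445711, running G = 7.651231
t=5: π = [0.1754, 0.2027, 0.2281, 0.2389, 0.1549], E[r] = 2.2033, γ^t·E[r] = 1.301038, running G = 8.952269
t=6: π = [0.1754, 0.2027, 0.2281, 0.2389, 0.1549], E[r] = 2.2034, γ^t·E[r] = 1.170967, running G = 10.123237
t=7: π = [0.1754, 0.2027, 0.2281, 0.2389, 0.1549], E[r] = 2.2034, γ^t·E[r] = 1.053869, running G = 11.177105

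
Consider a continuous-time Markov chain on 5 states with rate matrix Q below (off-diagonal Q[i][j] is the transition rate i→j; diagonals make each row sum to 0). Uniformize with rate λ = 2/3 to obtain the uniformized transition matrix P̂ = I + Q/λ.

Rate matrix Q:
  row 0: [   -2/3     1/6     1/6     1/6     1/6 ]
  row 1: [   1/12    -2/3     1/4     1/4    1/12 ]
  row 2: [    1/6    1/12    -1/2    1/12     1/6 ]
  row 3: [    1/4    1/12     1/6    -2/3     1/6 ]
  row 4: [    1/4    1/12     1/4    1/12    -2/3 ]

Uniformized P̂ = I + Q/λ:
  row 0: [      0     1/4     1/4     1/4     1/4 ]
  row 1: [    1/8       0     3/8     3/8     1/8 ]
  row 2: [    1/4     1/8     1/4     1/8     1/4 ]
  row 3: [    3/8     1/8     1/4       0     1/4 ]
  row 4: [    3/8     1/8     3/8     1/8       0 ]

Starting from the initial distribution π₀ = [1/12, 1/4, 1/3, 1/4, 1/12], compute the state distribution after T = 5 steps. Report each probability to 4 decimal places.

t=0: π = [0.0833, 0.2500, 0.3333, 0.2500, 0.0833]
t=1: π = [0.2396, 0.1042, 0.2917, 0.1667, 0.1979]
t=2: π = [0.2227, 0.1419, 0.2878, 0.1602, 0.1875]
t=3: π = [0.2201, 0.1351, 0.2912, 0.1683, 0.1854]
t=4: π = [0.2223, 0.1356, 0.2901, 0.1652, 0.1868]
t=5: π = [0.2215, 0.1358, 0.2903, 0.1660, 0.1864]

π = [0.2215, 0.1358, 0.2903, 0.1660, 0.1864]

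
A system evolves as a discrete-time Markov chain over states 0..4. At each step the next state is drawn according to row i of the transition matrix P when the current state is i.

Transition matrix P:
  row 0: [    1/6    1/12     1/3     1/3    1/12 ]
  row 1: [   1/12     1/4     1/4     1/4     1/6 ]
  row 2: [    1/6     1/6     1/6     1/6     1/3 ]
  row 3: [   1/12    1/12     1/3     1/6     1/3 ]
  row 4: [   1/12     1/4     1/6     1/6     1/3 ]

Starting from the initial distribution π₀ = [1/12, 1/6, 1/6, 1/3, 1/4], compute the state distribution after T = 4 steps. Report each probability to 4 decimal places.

t=0: π = [0.0833, 0.1667, 0.1667, 0.3333, 0.2500]
t=1: π = [0.1042, 0.1667, 0.2500, 0.1944, 0.2847]
t=2: π = [0.1128, 0.1794, 0.2303, 0.1979, 0.2795]
t=3: π = [0.1119, 0.1790, 0.2334, 0.2004, 0.2752]
t=4: π = [0.1121, 0.1785, 0.2336, 0.2002, 0.2755]

π = [0.1121, 0.1785, 0.2336, 0.2002, 0.2755]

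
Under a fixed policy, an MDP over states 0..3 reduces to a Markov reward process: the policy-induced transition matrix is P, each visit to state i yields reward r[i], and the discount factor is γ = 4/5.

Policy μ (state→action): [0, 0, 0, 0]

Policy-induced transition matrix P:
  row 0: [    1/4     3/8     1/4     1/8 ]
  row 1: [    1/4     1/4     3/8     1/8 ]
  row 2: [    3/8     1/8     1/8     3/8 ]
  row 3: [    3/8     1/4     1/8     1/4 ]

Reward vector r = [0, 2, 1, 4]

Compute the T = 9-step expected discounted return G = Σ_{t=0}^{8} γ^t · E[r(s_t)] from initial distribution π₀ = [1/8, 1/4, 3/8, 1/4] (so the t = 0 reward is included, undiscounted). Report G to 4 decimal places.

t=0: π = [0.1250, 0.2500, 0.3750, 0.2500], E[r] = 1.8750, γ^t·E[r] = 1.875000, running G = 1.875000
t=1: π = [0.3281, 0.2188, 0.2031, 0.2500], E[r] = 1.6406, γ^t·E[r] = 1.312500, running G = 3.187500
t=2: π = [0.3066, 0.2656, 0.2207, 0.2070], E[r] = 1.5801, γ^t·E[r] = 1.011250, running G = 4.198750
t=3: π = [0.3035, 0.2607, 0.2297, 0.2061], E[r] = 1.5754, γ^t·E[r] = 0.806625, running G = 5.005375
t=4: π = [0.3045, 0.2592, 0.2281, 0.2082], E[r] = 1.5793, γ^t·E[r] = 0.646888, running G = 5.652263
t=5: π = [0.3045, 0.2595, 0.2279, 0.2081], E[r] = 1.5792, γ^t·E[r] = 0.517461, running G = 6.169724
t=6: π = [0.3045, 0.2596, 0.2280, 0.2080], E[r] = 1.5790, γ^t·E[r] = 0.413929, running G = 6.583652
t=7: π = [0.3045, 0.2596, 0.2280, 0.2080], E[r] = 1.5790, γ^t·E[r] = 0.331147, running G = 6.914799
t=8: π = [0.3045, 0.2596, 0.2280, 0.2080], E[r] = 1.5790, γ^t·E[r] = 0.264918, running G = 7.179718

G = 7.1797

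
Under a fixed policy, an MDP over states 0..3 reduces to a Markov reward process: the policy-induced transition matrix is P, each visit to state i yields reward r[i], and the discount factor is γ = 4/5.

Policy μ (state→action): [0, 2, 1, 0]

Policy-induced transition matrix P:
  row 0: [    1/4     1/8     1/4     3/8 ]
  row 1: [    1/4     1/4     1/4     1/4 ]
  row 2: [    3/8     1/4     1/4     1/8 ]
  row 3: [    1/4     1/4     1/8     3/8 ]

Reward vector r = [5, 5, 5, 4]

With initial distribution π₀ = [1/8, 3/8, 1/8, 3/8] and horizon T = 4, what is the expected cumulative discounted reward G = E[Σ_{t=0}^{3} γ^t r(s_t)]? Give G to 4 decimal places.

t=0: π = [0.1250, 0.3750, 0.1250, 0.3750], E[r] = 4.6250, γ^t·E[r] = 4.625000, running G = 4.625000
t=1: π = [0.2656, 0.2344, 0.2031, 0.2969], E[r] = 4.7031, γ^t·E[r] = 3.762500, running G = 8.387500
t=2: π = [0.2754, 0.2168, 0.2129, 0.2949], E[r] = 4.7051, γ^t·E[r] = 3.011250, running G = 11.398750
t=3: π = [0.2766, 0.2156, 0.2131, 0.2947], E[r] = 4.7053, γ^t·E[r] = 2.409125, running G = 13.807875

G = 13.8079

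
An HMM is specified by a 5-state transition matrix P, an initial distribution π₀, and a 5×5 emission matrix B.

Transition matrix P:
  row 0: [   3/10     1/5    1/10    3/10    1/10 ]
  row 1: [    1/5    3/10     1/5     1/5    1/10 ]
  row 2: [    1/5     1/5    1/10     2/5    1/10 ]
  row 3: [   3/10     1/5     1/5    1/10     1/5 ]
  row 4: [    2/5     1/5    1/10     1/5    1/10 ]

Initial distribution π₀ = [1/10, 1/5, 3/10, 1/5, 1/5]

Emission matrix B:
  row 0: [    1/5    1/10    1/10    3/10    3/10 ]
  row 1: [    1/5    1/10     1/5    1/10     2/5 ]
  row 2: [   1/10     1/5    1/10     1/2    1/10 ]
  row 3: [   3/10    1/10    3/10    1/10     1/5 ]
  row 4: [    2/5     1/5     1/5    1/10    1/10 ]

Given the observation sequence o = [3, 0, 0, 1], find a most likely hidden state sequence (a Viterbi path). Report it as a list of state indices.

path = [2, 3, 4, 0]

t=0: δ = [3.000e-02, 2.000e-02, 1.500e-01, 2.000e-02, 2.000e-02]  (obs o_0=3)
t=1: δ = [6.000e-03, 6.000e-03, 1.500e-03, 1.800e-02, 6.000e-03]  ψ = [2, 2, 2, 2, 2]  (obs o_1=0)
t=2: δ = [1.080e-03, 7.200e-04, 3.600e-04, 5.400e-04, 1.440e-03]  ψ = [3, 3, 3, 0, 3]  (obs o_2=0)
t=3: δ = [5.760e-05, 2.880e-05, 2.880e-05, 3.240e-05, 2.880e-05]  ψ = [4, 4, 1, 0, 4]  (obs o_3=1)
backtrack: best end state = 0; path = [2, 3, 4, 0]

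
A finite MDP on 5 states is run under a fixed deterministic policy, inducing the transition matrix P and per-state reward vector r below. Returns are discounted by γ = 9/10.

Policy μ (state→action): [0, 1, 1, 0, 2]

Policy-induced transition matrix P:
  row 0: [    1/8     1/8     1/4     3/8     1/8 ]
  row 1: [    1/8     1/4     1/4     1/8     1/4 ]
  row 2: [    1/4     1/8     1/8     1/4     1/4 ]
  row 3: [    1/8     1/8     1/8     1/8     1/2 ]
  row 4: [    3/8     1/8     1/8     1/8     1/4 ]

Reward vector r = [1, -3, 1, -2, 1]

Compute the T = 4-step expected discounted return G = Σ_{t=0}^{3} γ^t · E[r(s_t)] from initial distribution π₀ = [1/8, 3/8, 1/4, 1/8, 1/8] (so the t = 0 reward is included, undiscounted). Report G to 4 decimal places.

G = -1.3654

t=0: π = [0.1250, 0.3750, 0.2500, 0.1250, 0.1250], E[r] = -0.8750, γ^t·E[r] = -0.875000, running G = -0.875000
t=1: π = [0.1875, 0.1719, 0.1875, 0.1875, 0.2656], E[r] = -0.2500, γ^t·E[r] = -0.225000, running G = -1.100000
t=2: π = [0.2148, 0.1465, 0.1699, 0.1953, 0.2734], E[r] = -0.1719, γ^t·E[r] = -0.139219, running G = -1.239219
t=3: π = [0.2146, 0.1433, 0.1702, 0.2000, 0.2720], E[r] = -0.1731, γ^t·E[r] = -0.126187, running G = -1.365406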